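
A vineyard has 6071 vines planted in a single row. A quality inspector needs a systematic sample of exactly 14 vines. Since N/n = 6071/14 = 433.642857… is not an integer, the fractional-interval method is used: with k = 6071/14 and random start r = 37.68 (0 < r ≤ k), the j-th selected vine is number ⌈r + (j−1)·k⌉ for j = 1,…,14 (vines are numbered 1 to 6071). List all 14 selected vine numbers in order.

38, 472, 905, 1339, 1773, 2206, 2640, 3074, 3507, 3941, 4375, 4808, 5242, 5676

j=1: r + 0k = 37.68 → ⌈·⌉ = 38
j=2: r + 1k = 471.322857… → ⌈·⌉ = 472
j=3: r + 2k = 904.965714… → ⌈·⌉ = 905
j=4: r + 3k = 1338.608571… → ⌈·⌉ = 1339
j=5: r + 4k = 1772.251428… → ⌈·⌉ = 1773
j=6: r + 5k = 2205.894285… → ⌈·⌉ = 2206
j=7: r + 6k = 2639.537142… → ⌈·⌉ = 2640
j=8: r + 7k = 3073.18 → ⌈·⌉ = 3074
j=9: r + 8k = 3506.822857… → ⌈·⌉ = 3507
j=10: r + 9k = 3940.465714… → ⌈·⌉ = 3941
j=11: r + 10k = 4374.108571… → ⌈·⌉ = 4375
j=12: r + 11k = 4807.751428… → ⌈·⌉ = 4808
j=13: r + 12k = 5241.394285… → ⌈·⌉ = 5242
j=14: r + 13k = 5675.037142… → ⌈·⌉ = 5676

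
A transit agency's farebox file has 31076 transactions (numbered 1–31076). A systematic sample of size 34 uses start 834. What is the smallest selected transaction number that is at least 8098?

k = 31076/34 = 914
Steps past start: ⌈(8098 − 834)/914⌉ = ⌈7264/914⌉ = 8
Selected transaction: 834 + 8×914 = 8146

8146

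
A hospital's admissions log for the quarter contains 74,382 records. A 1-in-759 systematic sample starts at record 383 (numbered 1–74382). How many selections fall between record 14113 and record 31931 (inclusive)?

23

k = 759
First selection ≥ 14113: 383 + ⌈(14113−383)/759⌉·759 = 383 + 19×759 = 14804
Last selection ≤ 31931: 383 + ⌊(31931−383)/759⌋·759 = 383 + 41×759 = 31502
Count = 41 − 19 + 1 = 23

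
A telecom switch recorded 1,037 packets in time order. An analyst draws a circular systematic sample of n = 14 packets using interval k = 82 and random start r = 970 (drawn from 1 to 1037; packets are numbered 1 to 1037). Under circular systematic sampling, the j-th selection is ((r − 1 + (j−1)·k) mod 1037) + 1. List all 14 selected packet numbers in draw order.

Selection 1: 970
Selection 2: 970 + 82 = 1052 → 1052 − 1037 = 15
Selection 3: 15 + 82 = 97
Selection 4: 97 + 82 = 179
Selection 5: 179 + 82 = 261
Selection 6: 261 + 82 = 343
Selection 7: 343 + 82 = 425
Selection 8: 425 + 82 = 507
Selection 9: 507 + 82 = 589
Selection 10: 589 + 82 = 671
Selection 11: 671 + 82 = 753
Selection 12: 753 + 82 = 835
Selection 13: 835 + 82 = 917
Selection 14: 917 + 82 = 999

970, 15, 97, 179, 261, 343, 425, 507, 589, 671, 753, 835, 917, 999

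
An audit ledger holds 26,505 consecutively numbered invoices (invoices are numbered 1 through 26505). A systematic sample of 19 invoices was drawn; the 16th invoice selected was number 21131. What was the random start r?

k = 26505/19 = 1395
r = 21131 − (16−1)×1395 = 21131 − 20925 = 206

206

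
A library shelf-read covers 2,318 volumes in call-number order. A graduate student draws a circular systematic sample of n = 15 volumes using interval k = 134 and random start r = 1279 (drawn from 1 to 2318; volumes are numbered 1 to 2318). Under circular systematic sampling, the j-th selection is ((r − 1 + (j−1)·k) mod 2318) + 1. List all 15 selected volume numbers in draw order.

Selection 1: 1279
Selection 2: 1279 + 134 = 1413
Selection 3: 1413 + 134 = 1547
Selection 4: 1547 + 134 = 1681
Selection 5: 1681 + 134 = 1815
Selection 6: 1815 + 134 = 1949
Selection 7: 1949 + 134 = 2083
Selection 8: 2083 + 134 = 2217
Selection 9: 2217 + 134 = 2351 → 2351 − 2318 = 33
Selection 10: 33 + 134 = 167
Selection 11: 167 + 134 = 301
Selection 12: 301 + 134 = 435
Selection 13: 435 + 134 = 569
Selection 14: 569 + 134 = 703
Selection 15: 703 + 134 = 837

1279, 1413, 1547, 1681, 1815, 1949, 2083, 2217, 33, 167, 301, 435, 569, 703, 837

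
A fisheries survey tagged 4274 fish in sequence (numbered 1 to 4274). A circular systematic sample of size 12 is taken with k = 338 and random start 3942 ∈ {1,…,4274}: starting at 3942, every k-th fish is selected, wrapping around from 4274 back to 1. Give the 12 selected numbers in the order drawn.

3942, 6, 344, 682, 1020, 1358, 1696, 2034, 2372, 2710, 3048, 3386

Selection 1: 3942
Selection 2: 3942 + 338 = 4280 → 4280 − 4274 = 6
Selection 3: 6 + 338 = 344
Selection 4: 344 + 338 = 682
Selection 5: 682 + 338 = 1020
Selection 6: 1020 + 338 = 1358
Selection 7: 1358 + 338 = 1696
Selection 8: 1696 + 338 = 2034
Selection 9: 2034 + 338 = 2372
Selection 10: 2372 + 338 = 2710
Selection 11: 2710 + 338 = 3048
Selection 12: 3048 + 338 = 3386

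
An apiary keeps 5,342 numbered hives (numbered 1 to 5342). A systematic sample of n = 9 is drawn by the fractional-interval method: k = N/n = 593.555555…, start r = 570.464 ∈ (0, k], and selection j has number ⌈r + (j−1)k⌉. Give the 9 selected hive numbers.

571, 1165, 1758, 2352, 2945, 3539, 4132, 4726, 5319

j=1: r + 0k = 570.464 → ⌈·⌉ = 571
j=2: r + 1k = 1164.019555… → ⌈·⌉ = 1165
j=3: r + 2k = 1757.575111… → ⌈·⌉ = 1758
j=4: r + 3k = 2351.130666… → ⌈·⌉ = 2352
j=5: r + 4k = 2944.686222… → ⌈·⌉ = 2945
j=6: r + 5k = 3538.241777… → ⌈·⌉ = 3539
j=7: r + 6k = 4131.797333… → ⌈·⌉ = 4132
j=8: r + 7k = 4725.352888… → ⌈·⌉ = 4726
j=9: r + 8k = 5318.908444… → ⌈·⌉ = 5319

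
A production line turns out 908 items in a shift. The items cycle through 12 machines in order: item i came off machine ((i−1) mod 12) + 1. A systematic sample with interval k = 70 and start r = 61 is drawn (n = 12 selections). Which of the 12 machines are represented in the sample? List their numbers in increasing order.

1, 3, 5, 7, 9, 11

Consecutive selections differ by k = 70, so their machine numbers differ by 70 mod 12 = 10.
gcd(70, 12) = 2, so the sample visits 12/2 = 6 distinct residues mod 12.
Start 61 is machine 1; the machines hit are 1, 3, 5, 7, 9, 11.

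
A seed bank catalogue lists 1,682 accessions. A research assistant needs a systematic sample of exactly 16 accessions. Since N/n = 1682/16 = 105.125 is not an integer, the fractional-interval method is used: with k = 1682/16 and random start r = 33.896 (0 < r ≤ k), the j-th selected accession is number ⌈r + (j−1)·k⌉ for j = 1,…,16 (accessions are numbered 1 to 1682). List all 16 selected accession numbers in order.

j=1: r + 0k = 33.896 → ⌈·⌉ = 34
j=2: r + 1k = 139.021 → ⌈·⌉ = 140
j=3: r + 2k = 244.146 → ⌈·⌉ = 245
j=4: r + 3k = 349.271 → ⌈·⌉ = 350
j=5: r + 4k = 454.396 → ⌈·⌉ = 455
j=6: r + 5k = 559.521 → ⌈·⌉ = 560
j=7: r + 6k = 664.646 → ⌈·⌉ = 665
j=8: r + 7k = 769.771 → ⌈·⌉ = 770
j=9: r + 8k = 874.896 → ⌈·⌉ = 875
j=10: r + 9k = 980.021 → ⌈·⌉ = 981
j=11: r + 10k = 1085.146 → ⌈·⌉ = 1086
j=12: r + 11k = 1190.271 → ⌈·⌉ = 1191
j=13: r + 12k = 1295.396 → ⌈·⌉ = 1296
j=14: r + 13k = 1400.521 → ⌈·⌉ = 1401
j=15: r + 14k = 1505.646 → ⌈·⌉ = 1506
j=16: r + 15k = 1610.771 → ⌈·⌉ = 1611

34, 140, 245, 350, 455, 560, 665, 770, 875, 981, 1086, 1191, 1296, 1401, 1506, 1611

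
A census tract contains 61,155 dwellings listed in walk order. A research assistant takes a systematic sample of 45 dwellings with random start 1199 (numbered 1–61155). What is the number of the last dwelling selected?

k = 61155/45 = 1359
45th selection = r + (45−1)·k = 1199 + 44×1359 = 1199 + 59796 = 60995

60995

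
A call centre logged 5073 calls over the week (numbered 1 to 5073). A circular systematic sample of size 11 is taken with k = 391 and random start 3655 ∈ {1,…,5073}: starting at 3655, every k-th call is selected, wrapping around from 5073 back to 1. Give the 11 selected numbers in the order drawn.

Selection 1: 3655
Selection 2: 3655 + 391 = 4046
Selection 3: 4046 + 391 = 4437
Selection 4: 4437 + 391 = 4828
Selection 5: 4828 + 391 = 5219 → 5219 − 5073 = 146
Selection 6: 146 + 391 = 537
Selection 7: 537 + 391 = 928
Selection 8: 928 + 391 = 1319
Selection 9: 1319 + 391 = 1710
Selection 10: 1710 + 391 = 2101
Selection 11: 2101 + 391 = 2492

3655, 4046, 4437, 4828, 146, 537, 928, 1319, 1710, 2101, 2492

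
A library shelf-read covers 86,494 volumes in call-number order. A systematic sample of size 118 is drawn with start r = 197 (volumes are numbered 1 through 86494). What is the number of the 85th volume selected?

k = 86494/118 = 733
85th selection = r + (85−1)·k = 197 + 84×733 = 197 + 61572 = 61769

61769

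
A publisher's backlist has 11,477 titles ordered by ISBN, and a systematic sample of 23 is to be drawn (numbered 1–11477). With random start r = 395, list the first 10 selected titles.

395, 894, 1393, 1892, 2391, 2890, 3389, 3888, 4387, 4886

k = N/n = 11477/23 = 499
title 1: 395
title 2: 395 + 499 = 894
title 3: 894 + 499 = 1393
title 4: 1393 + 499 = 1892
title 5: 1892 + 499 = 2391
title 6: 2391 + 499 = 2890
title 7: 2890 + 499 = 3389
title 8: 3389 + 499 = 3888
title 9: 3888 + 499 = 4387
title 10: 4387 + 499 = 4886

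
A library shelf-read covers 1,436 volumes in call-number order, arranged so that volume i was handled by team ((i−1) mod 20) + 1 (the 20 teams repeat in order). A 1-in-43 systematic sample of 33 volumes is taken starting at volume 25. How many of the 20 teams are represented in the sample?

Consecutive selections differ by k = 43, so their team numbers differ by 43 mod 20 = 3.
gcd(43, 20) = 1, so the sample visits 20/1 = 20 distinct residues mod 20.
Start 25 is team 5; the teams hit are 1, 2, 3, 4, 5, 6, 7, 8, 9, 10, 11, 12, 13, 14, 15, 16, 17, 18, 19, 20.

20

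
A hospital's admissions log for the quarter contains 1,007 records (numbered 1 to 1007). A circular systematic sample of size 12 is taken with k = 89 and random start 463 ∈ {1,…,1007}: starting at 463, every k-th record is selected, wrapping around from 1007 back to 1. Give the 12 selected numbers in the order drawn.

463, 552, 641, 730, 819, 908, 997, 79, 168, 257, 346, 435

Selection 1: 463
Selection 2: 463 + 89 = 552
Selection 3: 552 + 89 = 641
Selection 4: 641 + 89 = 730
Selection 5: 730 + 89 = 819
Selection 6: 819 + 89 = 908
Selection 7: 908 + 89 = 997
Selection 8: 997 + 89 = 1086 → 1086 − 1007 = 79
Selection 9: 79 + 89 = 168
Selection 10: 168 + 89 = 257
Selection 11: 257 + 89 = 346
Selection 12: 346 + 89 = 435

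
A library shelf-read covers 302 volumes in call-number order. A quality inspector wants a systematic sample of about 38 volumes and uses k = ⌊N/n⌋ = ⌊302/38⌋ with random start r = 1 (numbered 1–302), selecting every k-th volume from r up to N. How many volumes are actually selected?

k = ⌊302/38⌋ = 7
Achieved size = ⌊(302 − 1)/7⌋ + 1 = ⌊301/7⌋ + 1 = 43 + 1 = 44
(last selection: 1 + 43×7 = 302 ≤ 302; next would be 309 > 302)

44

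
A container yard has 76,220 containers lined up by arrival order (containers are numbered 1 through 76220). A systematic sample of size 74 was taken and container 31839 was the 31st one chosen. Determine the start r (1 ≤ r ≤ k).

k = 76220/74 = 1030
r = 31839 − (31−1)×1030 = 31839 − 30900 = 939

939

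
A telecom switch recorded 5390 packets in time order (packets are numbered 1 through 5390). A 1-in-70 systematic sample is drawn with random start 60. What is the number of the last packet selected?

k = 70
77th selection = r + (77−1)·k = 60 + 76×70 = 60 + 5320 = 5380

5380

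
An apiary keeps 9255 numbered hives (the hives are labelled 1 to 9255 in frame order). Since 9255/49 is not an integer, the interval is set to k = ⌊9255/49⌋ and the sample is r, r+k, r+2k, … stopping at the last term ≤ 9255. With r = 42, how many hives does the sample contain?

k = ⌊9255/49⌋ = 188
Achieved size = ⌊(9255 − 42)/188⌋ + 1 = ⌊9213/188⌋ + 1 = 49 + 1 = 50
(last selection: 42 + 49×188 = 9254 ≤ 9255; next would be 9442 > 9255)

50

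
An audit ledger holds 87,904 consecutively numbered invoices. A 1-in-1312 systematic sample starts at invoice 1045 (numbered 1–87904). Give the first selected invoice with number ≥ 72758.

k = 1312
Steps past start: ⌈(72758 − 1045)/1312⌉ = ⌈71713/1312⌉ = 55
Selected invoice: 1045 + 55×1312 = 73205

73205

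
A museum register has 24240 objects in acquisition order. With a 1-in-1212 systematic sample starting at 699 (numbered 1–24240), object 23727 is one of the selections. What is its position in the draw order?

k = 1212
position = (23727 − 699)/1212 + 1 = 23028/1212 + 1 = 19 + 1 = 20

20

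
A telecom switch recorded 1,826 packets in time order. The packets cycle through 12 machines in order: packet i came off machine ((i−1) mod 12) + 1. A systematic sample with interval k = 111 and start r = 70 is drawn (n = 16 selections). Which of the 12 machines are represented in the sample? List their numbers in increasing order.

Consecutive selections differ by k = 111, so their machine numbers differ by 111 mod 12 = 3.
gcd(111, 12) = 3, so the sample visits 12/3 = 4 distinct residues mod 12.
Start 70 is machine 10; the machines hit are 1, 4, 7, 10.

1, 4, 7, 10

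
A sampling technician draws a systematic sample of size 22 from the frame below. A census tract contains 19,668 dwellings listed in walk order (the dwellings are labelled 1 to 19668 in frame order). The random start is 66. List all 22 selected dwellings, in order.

66, 960, 1854, 2748, 3642, 4536, 5430, 6324, 7218, 8112, 9006, 9900, 10794, 11688, 12582, 13476, 14370, 15264, 16158, 17052, 17946, 18840

k = N/n = 19668/22 = 894
dwelling 1: 66
dwelling 2: 66 + 894 = 960
dwelling 3: 960 + 894 = 1854
dwelling 4: 1854 + 894 = 2748
dwelling 5: 2748 + 894 = 3642
dwelling 6: 3642 + 894 = 4536
dwelling 7: 4536 + 894 = 5430
dwelling 8: 5430 + 894 = 6324
dwelling 9: 6324 + 894 = 7218
dwelling 10: 7218 + 894 = 8112
dwelling 11: 8112 + 894 = 9006
dwelling 12: 9006 + 894 = 9900
dwelling 13: 9900 + 894 = 10794
dwelling 14: 10794 + 894 = 11688
dwelling 15: 11688 + 894 = 12582
dwelling 16: 12582 + 894 = 13476
dwelling 17: 13476 + 894 = 14370
dwelling 18: 14370 + 894 = 15264
dwelling 19: 15264 + 894 = 16158
dwelling 20: 16158 + 894 = 17052
dwelling 21: 17052 + 894 = 17946
dwelling 22: 17946 + 894 = 18840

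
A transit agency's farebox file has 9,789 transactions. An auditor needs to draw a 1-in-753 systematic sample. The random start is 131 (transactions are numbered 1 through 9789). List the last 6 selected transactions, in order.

5402, 6155, 6908, 7661, 8414, 9167

8th selection = 131 + 7×753 = 5402
9th: 5402 + 753 = 6155
10th: 6155 + 753 = 6908
11th: 6908 + 753 = 7661
12th: 7661 + 753 = 8414
13th: 8414 + 753 = 9167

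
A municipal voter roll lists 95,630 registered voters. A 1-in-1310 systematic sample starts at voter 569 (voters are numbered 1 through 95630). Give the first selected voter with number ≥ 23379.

k = 1310
Steps past start: ⌈(23379 − 569)/1310⌉ = ⌈22810/1310⌉ = 18
Selected voter: 569 + 18×1310 = 24149

24149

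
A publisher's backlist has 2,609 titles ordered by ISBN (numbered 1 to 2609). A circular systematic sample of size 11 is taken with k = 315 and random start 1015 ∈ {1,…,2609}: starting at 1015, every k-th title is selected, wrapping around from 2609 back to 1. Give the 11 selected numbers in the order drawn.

1015, 1330, 1645, 1960, 2275, 2590, 296, 611, 926, 1241, 1556

Selection 1: 1015
Selection 2: 1015 + 315 = 1330
Selection 3: 1330 + 315 = 1645
Selection 4: 1645 + 315 = 1960
Selection 5: 1960 + 315 = 2275
Selection 6: 2275 + 315 = 2590
Selection 7: 2590 + 315 = 2905 → 2905 − 2609 = 296
Selection 8: 296 + 315 = 611
Selection 9: 611 + 315 = 926
Selection 10: 926 + 315 = 1241
Selection 11: 1241 + 315 = 1556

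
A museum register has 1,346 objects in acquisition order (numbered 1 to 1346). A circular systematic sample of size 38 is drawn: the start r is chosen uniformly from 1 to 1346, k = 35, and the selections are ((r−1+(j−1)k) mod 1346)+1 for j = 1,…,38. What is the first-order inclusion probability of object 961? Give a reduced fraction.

For each position j, as r ranges over 1…1346 the j-th selection hits every object exactly once, so object 961 is selected for exactly 38 of the 1346 starts.
Inclusion probability = 38/1346 = 19/673.

19/673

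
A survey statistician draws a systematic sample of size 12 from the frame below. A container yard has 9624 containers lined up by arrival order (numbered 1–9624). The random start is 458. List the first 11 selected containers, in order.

458, 1260, 2062, 2864, 3666, 4468, 5270, 6072, 6874, 7676, 8478

k = N/n = 9624/12 = 802
container 1: 458
container 2: 458 + 802 = 1260
container 3: 1260 + 802 = 2062
container 4: 2062 + 802 = 2864
container 5: 2864 + 802 = 3666
container 6: 3666 + 802 = 4468
container 7: 4468 + 802 = 5270
container 8: 5270 + 802 = 6072
container 9: 6072 + 802 = 6874
container 10: 6874 + 802 = 7676
container 11: 7676 + 802 = 8478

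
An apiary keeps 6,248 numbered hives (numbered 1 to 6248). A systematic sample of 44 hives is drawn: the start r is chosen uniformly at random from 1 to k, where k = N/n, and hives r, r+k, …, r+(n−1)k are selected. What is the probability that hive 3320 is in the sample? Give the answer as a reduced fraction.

k = 6248/44 = 142.
Hive 3320 is selected iff r ≡ 3320 (mod 142); exactly one such r in {1,…,142}.
Inclusion probability = 1/142.

1/142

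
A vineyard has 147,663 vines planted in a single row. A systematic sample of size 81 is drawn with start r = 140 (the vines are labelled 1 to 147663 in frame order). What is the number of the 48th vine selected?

k = 147663/81 = 1823
48th selection = r + (48−1)·k = 140 + 47×1823 = 140 + 85681 = 85821

85821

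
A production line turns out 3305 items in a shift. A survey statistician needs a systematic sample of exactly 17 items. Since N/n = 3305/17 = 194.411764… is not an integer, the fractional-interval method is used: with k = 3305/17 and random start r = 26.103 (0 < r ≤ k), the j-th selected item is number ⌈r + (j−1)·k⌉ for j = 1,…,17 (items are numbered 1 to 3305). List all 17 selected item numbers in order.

j=1: r + 0k = 26.103 → ⌈·⌉ = 27
j=2: r + 1k = 220.514764… → ⌈·⌉ = 221
j=3: r + 2k = 414.926529… → ⌈·⌉ = 415
j=4: r + 3k = 609.338294… → ⌈·⌉ = 610
j=5: r + 4k = 803.750058… → ⌈·⌉ = 804
j=6: r + 5k = 998.161823… → ⌈·⌉ = 999
j=7: r + 6k = 1192.573588… → ⌈·⌉ = 1193
j=8: r + 7k = 1386.985352… → ⌈·⌉ = 1387
j=9: r + 8k = 1581.397117… → ⌈·⌉ = 1582
j=10: r + 9k = 1775.808882… → ⌈·⌉ = 1776
j=11: r + 10k = 1970.220647… → ⌈·⌉ = 1971
j=12: r + 11k = 2164.632411… → ⌈·⌉ = 2165
j=13: r + 12k = 2359.044176… → ⌈·⌉ = 2360
j=14: r + 13k = 2553.455941… → ⌈·⌉ = 2554
j=15: r + 14k = 2747.867705… → ⌈·⌉ = 2748
j=16: r + 15k = 2942.279470… → ⌈·⌉ = 2943
j=17: r + 16k = 3136.691235… → ⌈·⌉ = 3137

27, 221, 415, 610, 804, 999, 1193, 1387, 1582, 1776, 1971, 2165, 2360, 2554, 2748, 2943, 3137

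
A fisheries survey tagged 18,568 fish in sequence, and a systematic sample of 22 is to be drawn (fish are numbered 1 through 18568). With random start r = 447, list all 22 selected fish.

447, 1291, 2135, 2979, 3823, 4667, 5511, 6355, 7199, 8043, 8887, 9731, 10575, 11419, 12263, 13107, 13951, 14795, 15639, 16483, 17327, 18171

k = N/n = 18568/22 = 844
fish 1: 447
fish 2: 447 + 844 = 1291
fish 3: 1291 + 844 = 2135
fish 4: 2135 + 844 = 2979
fish 5: 2979 + 844 = 3823
fish 6: 3823 + 844 = 4667
fish 7: 4667 + 844 = 5511
fish 8: 5511 + 844 = 6355
fish 9: 6355 + 844 = 7199
fish 10: 7199 + 844 = 8043
fish 11: 8043 + 844 = 8887
fish 12: 8887 + 844 = 9731
fish 13: 9731 + 844 = 10575
fish 14: 10575 + 844 = 11419
fish 15: 11419 + 844 = 12263
fish 16: 12263 + 844 = 13107
fish 17: 13107 + 844 = 13951
fish 18: 13951 + 844 = 14795
fish 19: 14795 + 844 = 15639
fish 20: 15639 + 844 = 16483
fish 21: 16483 + 844 = 17327
fish 22: 17327 + 844 = 18171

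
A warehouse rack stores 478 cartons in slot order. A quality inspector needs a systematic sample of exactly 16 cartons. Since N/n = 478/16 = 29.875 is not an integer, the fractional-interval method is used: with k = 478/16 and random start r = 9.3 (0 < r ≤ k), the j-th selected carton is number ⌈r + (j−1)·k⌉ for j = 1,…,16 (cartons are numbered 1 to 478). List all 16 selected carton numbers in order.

j=1: r + 0k = 9.3 → ⌈·⌉ = 10
j=2: r + 1k = 39.175 → ⌈·⌉ = 40
j=3: r + 2k = 69.05 → ⌈·⌉ = 70
j=4: r + 3k = 98.925 → ⌈·⌉ = 99
j=5: r + 4k = 128.8 → ⌈·⌉ = 129
j=6: r + 5k = 158.675 → ⌈·⌉ = 159
j=7: r + 6k = 188.55 → ⌈·⌉ = 189
j=8: r + 7k = 218.425 → ⌈·⌉ = 219
j=9: r + 8k = 248.3 → ⌈·⌉ = 249
j=10: r + 9k = 278.175 → ⌈·⌉ = 279
j=11: r + 10k = 308.05 → ⌈·⌉ = 309
j=12: r + 11k = 337.925 → ⌈·⌉ = 338
j=13: r + 12k = 367.8 → ⌈·⌉ = 368
j=14: r + 13k = 397.675 → ⌈·⌉ = 398
j=15: r + 14k = 427.55 → ⌈·⌉ = 428
j=16: r + 15k = 457.425 → ⌈·⌉ = 458

10, 40, 70, 99, 129, 159, 189, 219, 249, 279, 309, 338, 368, 398, 428, 458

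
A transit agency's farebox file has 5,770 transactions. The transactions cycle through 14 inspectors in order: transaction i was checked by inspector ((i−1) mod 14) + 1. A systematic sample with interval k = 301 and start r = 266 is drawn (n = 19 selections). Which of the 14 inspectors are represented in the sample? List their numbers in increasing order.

7, 14

Consecutive selections differ by k = 301, so their inspector numbers differ by 301 mod 14 = 7.
gcd(301, 14) = 7, so the sample visits 14/7 = 2 distinct residues mod 14.
Start 266 is inspector 14; the inspectors hit are 7, 14.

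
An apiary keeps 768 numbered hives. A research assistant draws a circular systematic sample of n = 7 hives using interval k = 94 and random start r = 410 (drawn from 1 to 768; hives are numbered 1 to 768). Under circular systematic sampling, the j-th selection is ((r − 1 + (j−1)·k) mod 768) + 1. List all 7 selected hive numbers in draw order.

Selection 1: 410
Selection 2: 410 + 94 = 504
Selection 3: 504 + 94 = 598
Selection 4: 598 + 94 = 692
Selection 5: 692 + 94 = 786 → 786 − 768 = 18
Selection 6: 18 + 94 = 112
Selection 7: 112 + 94 = 206

410, 504, 598, 692, 18, 112, 206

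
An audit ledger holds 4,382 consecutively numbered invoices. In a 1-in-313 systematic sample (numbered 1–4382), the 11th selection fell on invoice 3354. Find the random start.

224

k = 313
r = 3354 − (11−1)×313 = 3354 − 3130 = 224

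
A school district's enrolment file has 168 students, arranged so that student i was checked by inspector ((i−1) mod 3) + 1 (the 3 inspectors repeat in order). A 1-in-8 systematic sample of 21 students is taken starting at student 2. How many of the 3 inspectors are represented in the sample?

Consecutive selections differ by k = 8, so their inspector numbers differ by 8 mod 3 = 2.
gcd(8, 3) = 1, so the sample visits 3/1 = 3 distinct residues mod 3.
Start 2 is inspector 2; the inspectors hit are 1, 2, 3.

3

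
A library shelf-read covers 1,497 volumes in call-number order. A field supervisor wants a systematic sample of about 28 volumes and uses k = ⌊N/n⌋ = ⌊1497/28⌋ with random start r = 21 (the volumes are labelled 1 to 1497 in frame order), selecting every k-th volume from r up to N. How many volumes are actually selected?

k = ⌊1497/28⌋ = 53
Achieved size = ⌊(1497 − 21)/53⌋ + 1 = ⌊1476/53⌋ + 1 = 27 + 1 = 28
(last selection: 21 + 27×53 = 1452 ≤ 1497; next would be 1505 > 1497)

28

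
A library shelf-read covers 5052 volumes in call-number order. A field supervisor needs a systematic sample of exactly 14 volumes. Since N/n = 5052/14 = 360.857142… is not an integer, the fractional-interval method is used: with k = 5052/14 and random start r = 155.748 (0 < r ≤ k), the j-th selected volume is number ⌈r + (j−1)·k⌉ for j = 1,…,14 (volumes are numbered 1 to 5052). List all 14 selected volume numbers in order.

j=1: r + 0k = 155.748 → ⌈·⌉ = 156
j=2: r + 1k = 516.605142… → ⌈·⌉ = 517
j=3: r + 2k = 877.462285… → ⌈·⌉ = 878
j=4: r + 3k = 1238.319428… → ⌈·⌉ = 1239
j=5: r + 4k = 1599.176571… → ⌈·⌉ = 1600
j=6: r + 5k = 1960.033714… → ⌈·⌉ = 1961
j=7: r + 6k = 2320.890857… → ⌈·⌉ = 2321
j=8: r + 7k = 2681.748 → ⌈·⌉ = 2682
j=9: r + 8k = 3042.605142… → ⌈·⌉ = 3043
j=10: r + 9k = 3403.462285… → ⌈·⌉ = 3404
j=11: r + 10k = 3764.319428… → ⌈·⌉ = 3765
j=12: r + 11k = 4125.176571… → ⌈·⌉ = 4126
j=13: r + 12k = 4486.033714… → ⌈·⌉ = 4487
j=14: r + 13k = 4846.890857… → ⌈·⌉ = 4847

156, 517, 878, 1239, 1600, 1961, 2321, 2682, 3043, 3404, 3765, 4126, 4487, 4847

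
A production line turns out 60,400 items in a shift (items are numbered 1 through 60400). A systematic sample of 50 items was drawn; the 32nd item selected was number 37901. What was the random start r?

k = 60400/50 = 1208
r = 37901 − (32−1)×1208 = 37901 − 37448 = 453

453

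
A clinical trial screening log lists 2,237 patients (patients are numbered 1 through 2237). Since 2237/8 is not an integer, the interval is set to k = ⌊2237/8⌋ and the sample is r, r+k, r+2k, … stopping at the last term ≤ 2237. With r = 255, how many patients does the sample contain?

8

k = ⌊2237/8⌋ = 279
Achieved size = ⌊(2237 − 255)/279⌋ + 1 = ⌊1982/279⌋ + 1 = 7 + 1 = 8
(last selection: 255 + 7×279 = 2208 ≤ 2237; next would be 2487 > 2237)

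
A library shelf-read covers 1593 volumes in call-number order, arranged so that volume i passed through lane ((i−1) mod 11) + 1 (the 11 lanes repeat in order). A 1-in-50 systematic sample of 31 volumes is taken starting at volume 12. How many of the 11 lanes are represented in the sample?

Consecutive selections differ by k = 50, so their lane numbers differ by 50 mod 11 = 6.
gcd(50, 11) = 1, so the sample visits 11/1 = 11 distinct residues mod 11.
Start 12 is lane 1; the lanes hit are 1, 2, 3, 4, 5, 6, 7, 8, 9, 10, 11.

11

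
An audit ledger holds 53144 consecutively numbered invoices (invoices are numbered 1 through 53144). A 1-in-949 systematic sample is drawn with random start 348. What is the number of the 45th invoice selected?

42104

k = 949
45th selection = r + (45−1)·k = 348 + 44×949 = 348 + 41756 = 42104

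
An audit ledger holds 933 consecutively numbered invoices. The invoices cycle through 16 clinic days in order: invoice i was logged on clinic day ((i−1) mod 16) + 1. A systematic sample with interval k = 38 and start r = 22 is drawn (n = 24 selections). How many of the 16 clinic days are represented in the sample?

8

Consecutive selections differ by k = 38, so their clinic day numbers differ by 38 mod 16 = 6.
gcd(38, 16) = 2, so the sample visits 16/2 = 8 distinct residues mod 16.
Start 22 is clinic day 6; the clinic days hit are 2, 4, 6, 8, 10, 12, 14, 16.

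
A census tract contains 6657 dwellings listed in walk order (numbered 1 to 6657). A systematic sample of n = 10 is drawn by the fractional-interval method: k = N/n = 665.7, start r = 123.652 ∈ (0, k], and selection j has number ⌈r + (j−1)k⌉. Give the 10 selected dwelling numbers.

124, 790, 1456, 2121, 2787, 3453, 4118, 4784, 5450, 6115

j=1: r + 0k = 123.652 → ⌈·⌉ = 124
j=2: r + 1k = 789.352 → ⌈·⌉ = 790
j=3: r + 2k = 1455.052 → ⌈·⌉ = 1456
j=4: r + 3k = 2120.752 → ⌈·⌉ = 2121
j=5: r + 4k = 2786.452 → ⌈·⌉ = 2787
j=6: r + 5k = 3452.152 → ⌈·⌉ = 3453
j=7: r + 6k = 4117.852 → ⌈·⌉ = 4118
j=8: r + 7k = 4783.552 → ⌈·⌉ = 4784
j=9: r + 8k = 5449.252 → ⌈·⌉ = 5450
j=10: r + 9k = 6114.952 → ⌈·⌉ = 6115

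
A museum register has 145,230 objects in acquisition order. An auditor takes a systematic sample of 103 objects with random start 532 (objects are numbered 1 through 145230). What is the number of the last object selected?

k = 145230/103 = 1410
103rd selection = r + (103−1)·k = 532 + 102×1410 = 532 + 143820 = 144352

144352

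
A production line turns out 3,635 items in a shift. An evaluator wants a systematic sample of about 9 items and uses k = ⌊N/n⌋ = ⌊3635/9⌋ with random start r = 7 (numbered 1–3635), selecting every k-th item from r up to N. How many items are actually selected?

10

k = ⌊3635/9⌋ = 403
Achieved size = ⌊(3635 − 7)/403⌋ + 1 = ⌊3628/403⌋ + 1 = 9 + 1 = 10
(last selection: 7 + 9×403 = 3634 ≤ 3635; next would be 4037 > 3635)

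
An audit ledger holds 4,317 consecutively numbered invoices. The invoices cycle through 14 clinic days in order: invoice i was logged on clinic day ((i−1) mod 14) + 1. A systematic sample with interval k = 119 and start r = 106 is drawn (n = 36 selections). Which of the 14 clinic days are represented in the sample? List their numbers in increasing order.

1, 8

Consecutive selections differ by k = 119, so their clinic day numbers differ by 119 mod 14 = 7.
gcd(119, 14) = 7, so the sample visits 14/7 = 2 distinct residues mod 14.
Start 106 is clinic day 8; the clinic days hit are 1, 8.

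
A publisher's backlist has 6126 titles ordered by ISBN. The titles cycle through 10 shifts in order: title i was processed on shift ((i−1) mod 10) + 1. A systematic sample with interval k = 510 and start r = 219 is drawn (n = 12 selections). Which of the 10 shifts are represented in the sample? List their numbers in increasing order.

9

Consecutive selections differ by k = 510, so their shift numbers differ by 510 mod 10 = 0.
gcd(510, 10) = 10, so the sample visits 10/10 = 1 distinct residues mod 10.
Start 219 is shift 9; the shifts hit are 9.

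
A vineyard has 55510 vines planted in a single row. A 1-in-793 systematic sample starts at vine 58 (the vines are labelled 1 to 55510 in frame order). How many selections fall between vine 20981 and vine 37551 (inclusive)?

k = 793
First selection ≥ 20981: 58 + ⌈(20981−58)/793⌉·793 = 58 + 27×793 = 21469
Last selection ≤ 37551: 58 + ⌊(37551−58)/793⌋·793 = 58 + 47×793 = 37329
Count = 47 − 27 + 1 = 21

21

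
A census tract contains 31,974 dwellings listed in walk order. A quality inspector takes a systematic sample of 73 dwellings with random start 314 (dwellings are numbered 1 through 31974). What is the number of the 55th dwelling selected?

k = 31974/73 = 438
55th selection = r + (55−1)·k = 314 + 54×438 = 314 + 23652 = 23966

23966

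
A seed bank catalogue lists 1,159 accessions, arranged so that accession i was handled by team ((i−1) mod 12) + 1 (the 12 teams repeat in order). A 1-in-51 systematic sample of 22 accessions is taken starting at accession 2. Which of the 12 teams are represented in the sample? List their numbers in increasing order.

2, 5, 8, 11

Consecutive selections differ by k = 51, so their team numbers differ by 51 mod 12 = 3.
gcd(51, 12) = 3, so the sample visits 12/3 = 4 distinct residues mod 12.
Start 2 is team 2; the teams hit are 2, 5, 8, 11.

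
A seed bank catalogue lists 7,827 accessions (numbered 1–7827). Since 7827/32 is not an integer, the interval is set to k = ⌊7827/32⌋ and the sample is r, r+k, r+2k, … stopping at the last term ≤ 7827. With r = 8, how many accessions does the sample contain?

k = ⌊7827/32⌋ = 244
Achieved size = ⌊(7827 − 8)/244⌋ + 1 = ⌊7819/244⌋ + 1 = 32 + 1 = 33
(last selection: 8 + 32×244 = 7816 ≤ 7827; next would be 8060 > 7827)

33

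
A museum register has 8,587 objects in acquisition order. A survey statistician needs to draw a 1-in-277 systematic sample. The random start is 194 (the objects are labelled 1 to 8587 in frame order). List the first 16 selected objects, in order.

object 1: 194
object 2: 194 + 277 = 471
object 3: 471 + 277 = 748
object 4: 748 + 277 = 1025
object 5: 1025 + 277 = 1302
object 6: 1302 + 277 = 1579
object 7: 1579 + 277 = 1856
object 8: 1856 + 277 = 2133
object 9: 2133 + 277 = 2410
object 10: 2410 + 277 = 2687
object 11: 2687 + 277 = 2964
object 12: 2964 + 277 = 3241
object 13: 3241 + 277 = 3518
object 14: 3518 + 277 = 3795
object 15: 3795 + 277 = 4072
object 16: 4072 + 277 = 4349

194, 471, 748, 1025, 1302, 1579, 1856, 2133, 2410, 2687, 2964, 3241, 3518, 3795, 4072, 4349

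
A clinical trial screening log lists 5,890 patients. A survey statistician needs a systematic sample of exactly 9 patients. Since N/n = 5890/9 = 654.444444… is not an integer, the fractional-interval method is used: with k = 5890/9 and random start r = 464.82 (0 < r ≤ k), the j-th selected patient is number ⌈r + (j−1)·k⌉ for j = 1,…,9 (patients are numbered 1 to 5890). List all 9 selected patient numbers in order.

465, 1120, 1774, 2429, 3083, 3738, 4392, 5046, 5701

j=1: r + 0k = 464.82 → ⌈·⌉ = 465
j=2: r + 1k = 1119.264444… → ⌈·⌉ = 1120
j=3: r + 2k = 1773.708888… → ⌈·⌉ = 1774
j=4: r + 3k = 2428.153333… → ⌈·⌉ = 2429
j=5: r + 4k = 3082.597777… → ⌈·⌉ = 3083
j=6: r + 5k = 3737.042222… → ⌈·⌉ = 3738
j=7: r + 6k = 4391.486666… → ⌈·⌉ = 4392
j=8: r + 7k = 5045.931111… → ⌈·⌉ = 5046
j=9: r + 8k = 5700.375555… → ⌈·⌉ = 5701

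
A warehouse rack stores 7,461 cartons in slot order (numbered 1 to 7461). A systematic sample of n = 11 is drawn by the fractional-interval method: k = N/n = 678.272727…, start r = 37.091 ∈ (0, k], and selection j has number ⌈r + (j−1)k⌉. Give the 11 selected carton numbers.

j=1: r + 0k = 37.091 → ⌈·⌉ = 38
j=2: r + 1k = 715.363727… → ⌈·⌉ = 716
j=3: r + 2k = 1393.636454… → ⌈·⌉ = 1394
j=4: r + 3k = 2071.909181… → ⌈·⌉ = 2072
j=5: r + 4k = 2750.181909… → ⌈·⌉ = 2751
j=6: r + 5k = 3428.454636… → ⌈·⌉ = 3429
j=7: r + 6k = 4106.727363… → ⌈·⌉ = 4107
j=8: r + 7k = 4785.000090… → ⌈·⌉ = 4786
j=9: r + 8k = 5463.272818… → ⌈·⌉ = 5464
j=10: r + 9k = 6141.545545… → ⌈·⌉ = 6142
j=11: r + 10k = 6819.818272… → ⌈·⌉ = 6820

38, 716, 1394, 2072, 2751, 3429, 4107, 4786, 5464, 6142, 6820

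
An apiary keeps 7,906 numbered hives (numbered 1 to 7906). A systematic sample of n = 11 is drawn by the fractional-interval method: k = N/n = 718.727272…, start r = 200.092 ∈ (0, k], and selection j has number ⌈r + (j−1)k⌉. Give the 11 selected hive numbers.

j=1: r + 0k = 200.092 → ⌈·⌉ = 201
j=2: r + 1k = 918.819272… → ⌈·⌉ = 919
j=3: r + 2k = 1637.546545… → ⌈·⌉ = 1638
j=4: r + 3k = 2356.273818… → ⌈·⌉ = 2357
j=5: r + 4k = 3075.001090… → ⌈·⌉ = 3076
j=6: r + 5k = 3793.728363… → ⌈·⌉ = 3794
j=7: r + 6k = 4512.455636… → ⌈·⌉ = 4513
j=8: r + 7k = 5231.182909… → ⌈·⌉ = 5232
j=9: r + 8k = 5949.910181… → ⌈·⌉ = 5950
j=10: r + 9k = 6668.637454… → ⌈·⌉ = 6669
j=11: r + 10k = 7387.364727… → ⌈·⌉ = 7388

201, 919, 1638, 2357, 3076, 3794, 4513, 5232, 5950, 6669, 7388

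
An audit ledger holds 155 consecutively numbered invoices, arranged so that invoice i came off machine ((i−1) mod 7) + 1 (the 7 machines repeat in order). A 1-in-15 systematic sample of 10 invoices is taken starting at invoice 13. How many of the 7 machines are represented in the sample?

Consecutive selections differ by k = 15, so their machine numbers differ by 15 mod 7 = 1.
gcd(15, 7) = 1, so the sample visits 7/1 = 7 distinct residues mod 7.
Start 13 is machine 6; the machines hit are 1, 2, 3, 4, 5, 6, 7.

7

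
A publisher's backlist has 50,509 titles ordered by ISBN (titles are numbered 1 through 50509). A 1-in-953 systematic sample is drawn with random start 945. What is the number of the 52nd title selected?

k = 953
52nd selection = r + (52−1)·k = 945 + 51×953 = 945 + 48603 = 49548

49548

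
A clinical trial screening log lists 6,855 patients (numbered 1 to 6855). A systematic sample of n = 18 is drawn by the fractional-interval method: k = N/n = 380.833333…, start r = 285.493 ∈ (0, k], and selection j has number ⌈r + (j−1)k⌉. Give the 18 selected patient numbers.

j=1: r + 0k = 285.493 → ⌈·⌉ = 286
j=2: r + 1k = 666.326333… → ⌈·⌉ = 667
j=3: r + 2k = 1047.159666… → ⌈·⌉ = 1048
j=4: r + 3k = 1427.993 → ⌈·⌉ = 1428
j=5: r + 4k = 1808.826333… → ⌈·⌉ = 1809
j=6: r + 5k = 2189.659666… → ⌈·⌉ = 2190
j=7: r + 6k = 2570.493 → ⌈·⌉ = 2571
j=8: r + 7k = 2951.326333… → ⌈·⌉ = 2952
j=9: r + 8k = 3332.159666… → ⌈·⌉ = 3333
j=10: r + 9k = 3712.993 → ⌈·⌉ = 3713
j=11: r + 10k = 4093.826333… → ⌈·⌉ = 4094
j=12: r + 11k = 4474.659666… → ⌈·⌉ = 4475
j=13: r + 12k = 4855.493 → ⌈·⌉ = 4856
j=14: r + 13k = 5236.326333… → ⌈·⌉ = 5237
j=15: r + 14k = 5617.159666… → ⌈·⌉ = 5618
j=16: r + 15k = 5997.993 → ⌈·⌉ = 5998
j=17: r + 16k = 6378.826333… → ⌈·⌉ = 6379
j=18: r + 17k = 6759.659666… → ⌈·⌉ = 6760

286, 667, 1048, 1428, 1809, 2190, 2571, 2952, 3333, 3713, 4094, 4475, 4856, 5237, 5618, 5998, 6379, 6760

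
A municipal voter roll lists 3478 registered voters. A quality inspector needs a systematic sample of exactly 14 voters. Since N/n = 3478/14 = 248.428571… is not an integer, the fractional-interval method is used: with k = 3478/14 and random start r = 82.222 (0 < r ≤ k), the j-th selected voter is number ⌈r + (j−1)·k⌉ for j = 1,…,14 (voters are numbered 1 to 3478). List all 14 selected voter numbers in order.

83, 331, 580, 828, 1076, 1325, 1573, 1822, 2070, 2319, 2567, 2815, 3064, 3312

j=1: r + 0k = 82.222 → ⌈·⌉ = 83
j=2: r + 1k = 330.650571… → ⌈·⌉ = 331
j=3: r + 2k = 579.079142… → ⌈·⌉ = 580
j=4: r + 3k = 827.507714… → ⌈·⌉ = 828
j=5: r + 4k = 1075.936285… → ⌈·⌉ = 1076
j=6: r + 5k = 1324.364857… → ⌈·⌉ = 1325
j=7: r + 6k = 1572.793428… → ⌈·⌉ = 1573
j=8: r + 7k = 1821.222 → ⌈·⌉ = 1822
j=9: r + 8k = 2069.650571… → ⌈·⌉ = 2070
j=10: r + 9k = 2318.079142… → ⌈·⌉ = 2319
j=11: r + 10k = 2566.507714… → ⌈·⌉ = 2567
j=12: r + 11k = 2814.936285… → ⌈·⌉ = 2815
j=13: r + 12k = 3063.364857… → ⌈·⌉ = 3064
j=14: r + 13k = 3311.793428… → ⌈·⌉ = 3312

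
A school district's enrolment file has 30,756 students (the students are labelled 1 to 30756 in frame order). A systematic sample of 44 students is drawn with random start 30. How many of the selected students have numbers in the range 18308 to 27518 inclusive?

13

k = 30756/44 = 699
First selection ≥ 18308: 30 + ⌈(18308−30)/699⌉·699 = 30 + 27×699 = 18903
Last selection ≤ 27518: 30 + ⌊(27518−30)/699⌋·699 = 30 + 39×699 = 27291
Count = 39 − 27 + 1 = 13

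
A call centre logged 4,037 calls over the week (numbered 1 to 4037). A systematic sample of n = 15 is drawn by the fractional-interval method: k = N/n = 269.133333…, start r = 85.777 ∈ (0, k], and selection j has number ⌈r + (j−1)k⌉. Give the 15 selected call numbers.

j=1: r + 0k = 85.777 → ⌈·⌉ = 86
j=2: r + 1k = 354.910333… → ⌈·⌉ = 355
j=3: r + 2k = 624.043666… → ⌈·⌉ = 625
j=4: r + 3k = 893.177 → ⌈·⌉ = 894
j=5: r + 4k = 1162.310333… → ⌈·⌉ = 1163
j=6: r + 5k = 1431.443666… → ⌈·⌉ = 1432
j=7: r + 6k = 1700.577 → ⌈·⌉ = 1701
j=8: r + 7k = 1969.710333… → ⌈·⌉ = 1970
j=9: r + 8k = 2238.843666… → ⌈·⌉ = 2239
j=10: r + 9k = 2507.977 → ⌈·⌉ = 2508
j=11: r + 10k = 2777.110333… → ⌈·⌉ = 2778
j=12: r + 11k = 3046.243666… → ⌈·⌉ = 3047
j=13: r + 12k = 3315.377 → ⌈·⌉ = 3316
j=14: r + 13k = 3584.510333… → ⌈·⌉ = 3585
j=15: r + 14k = 3853.643666… → ⌈·⌉ = 3854

86, 355, 625, 894, 1163, 1432, 1701, 1970, 2239, 2508, 2778, 3047, 3316, 3585, 3854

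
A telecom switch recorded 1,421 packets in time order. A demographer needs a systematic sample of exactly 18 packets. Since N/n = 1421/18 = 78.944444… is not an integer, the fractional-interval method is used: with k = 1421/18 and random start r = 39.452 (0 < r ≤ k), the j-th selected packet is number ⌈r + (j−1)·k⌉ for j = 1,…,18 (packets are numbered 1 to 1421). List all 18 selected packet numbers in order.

j=1: r + 0k = 39.452 → ⌈·⌉ = 40
j=2: r + 1k = 118.396444… → ⌈·⌉ = 119
j=3: r + 2k = 197.340888… → ⌈·⌉ = 198
j=4: r + 3k = 276.285333… → ⌈·⌉ = 277
j=5: r + 4k = 355.229777… → ⌈·⌉ = 356
j=6: r + 5k = 434.174222… → ⌈·⌉ = 435
j=7: r + 6k = 513.118666… → ⌈·⌉ = 514
j=8: r + 7k = 592.063111… → ⌈·⌉ = 593
j=9: r + 8k = 671.007555… → ⌈·⌉ = 672
j=10: r + 9k = 749.952 → ⌈·⌉ = 750
j=11: r + 10k = 828.896444… → ⌈·⌉ = 829
j=12: r + 11k = 907.840888… → ⌈·⌉ = 908
j=13: r + 12k = 986.785333… → ⌈·⌉ = 987
j=14: r + 13k = 1065.729777… → ⌈·⌉ = 1066
j=15: r + 14k = 1144.674222… → ⌈·⌉ = 1145
j=16: r + 15k = 1223.618666… → ⌈·⌉ = 1224
j=17: r + 16k = 1302.563111… → ⌈·⌉ = 1303
j=18: r + 17k = 1381.507555… → ⌈·⌉ = 1382

40, 119, 198, 277, 356, 435, 514, 593, 672, 750, 829, 908, 987, 1066, 1145, 1224, 1303, 1382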